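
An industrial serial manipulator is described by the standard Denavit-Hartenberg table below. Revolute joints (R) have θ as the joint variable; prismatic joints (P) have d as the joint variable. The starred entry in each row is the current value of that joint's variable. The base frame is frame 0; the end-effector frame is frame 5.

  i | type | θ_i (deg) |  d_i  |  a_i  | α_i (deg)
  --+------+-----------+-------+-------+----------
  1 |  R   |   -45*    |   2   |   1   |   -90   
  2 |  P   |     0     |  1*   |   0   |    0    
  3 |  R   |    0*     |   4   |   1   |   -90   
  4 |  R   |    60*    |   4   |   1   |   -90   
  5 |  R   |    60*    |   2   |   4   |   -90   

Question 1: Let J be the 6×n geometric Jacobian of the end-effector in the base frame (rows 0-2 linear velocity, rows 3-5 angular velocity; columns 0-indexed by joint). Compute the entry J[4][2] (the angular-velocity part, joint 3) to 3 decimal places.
axis z_2 = (0.7071,0.7071,0.0000); lever o_n−o_2 = (0.8272,-0.2588,-0.5359)
cross product → J_v[:, 2] = (-0.3789,0.3789,-0.7679)
J_ω[:, 2] = z_2
entry J[4][2] = 0.7071

0.707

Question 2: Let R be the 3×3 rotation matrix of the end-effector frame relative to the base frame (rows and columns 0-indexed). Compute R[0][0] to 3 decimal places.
-0.129

End-effector x-axis (col 0 of R) = (-0.1294,-0.4830,0.8660)
R[0][0] = -0.1294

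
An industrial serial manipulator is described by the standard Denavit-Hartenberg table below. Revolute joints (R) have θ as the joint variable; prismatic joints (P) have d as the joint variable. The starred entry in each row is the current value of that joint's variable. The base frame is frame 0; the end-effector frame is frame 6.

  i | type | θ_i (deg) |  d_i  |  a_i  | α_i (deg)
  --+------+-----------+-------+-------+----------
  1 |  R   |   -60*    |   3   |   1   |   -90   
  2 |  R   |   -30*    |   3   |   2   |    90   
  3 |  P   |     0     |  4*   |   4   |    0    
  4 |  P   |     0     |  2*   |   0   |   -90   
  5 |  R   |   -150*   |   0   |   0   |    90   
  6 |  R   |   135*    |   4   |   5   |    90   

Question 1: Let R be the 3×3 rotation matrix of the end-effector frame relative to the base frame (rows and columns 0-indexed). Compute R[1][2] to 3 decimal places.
End-effector z-axis (col 2 of R) = (0.2588,0.9659,0.0000)
R[1][2] = 0.9659

0.966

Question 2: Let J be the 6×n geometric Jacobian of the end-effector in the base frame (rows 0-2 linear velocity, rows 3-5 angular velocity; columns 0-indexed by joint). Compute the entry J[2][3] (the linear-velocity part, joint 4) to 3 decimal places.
prismatic axis z_3 = (-0.2500,0.4330,0.8660)
J_v[:, 3] = z_3; J_ω[:, 3] = (0,0,0)
entry J[2][3] = 0.8660

0.866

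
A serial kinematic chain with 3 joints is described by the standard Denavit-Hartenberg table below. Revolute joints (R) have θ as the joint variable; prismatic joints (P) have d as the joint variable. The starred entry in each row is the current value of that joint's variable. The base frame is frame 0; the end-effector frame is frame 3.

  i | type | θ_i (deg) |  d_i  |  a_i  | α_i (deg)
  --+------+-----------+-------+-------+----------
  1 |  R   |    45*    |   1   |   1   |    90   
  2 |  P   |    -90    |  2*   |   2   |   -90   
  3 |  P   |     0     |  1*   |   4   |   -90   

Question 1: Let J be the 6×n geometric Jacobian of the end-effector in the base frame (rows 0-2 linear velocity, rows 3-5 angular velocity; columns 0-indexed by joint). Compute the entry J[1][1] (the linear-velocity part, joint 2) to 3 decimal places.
prismatic axis z_1 = (0.7071,-0.7071,0.0000)
J_v[:, 1] = z_1; J_ω[:, 1] = (0,0,0)
entry J[1][1] = -0.7071

-0.707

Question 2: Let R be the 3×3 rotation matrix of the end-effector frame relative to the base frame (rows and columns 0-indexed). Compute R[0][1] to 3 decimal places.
End-effector y-axis (col 1 of R) = (-0.7071,-0.7071,-0.0000)
R[0][1] = -0.7071

-0.707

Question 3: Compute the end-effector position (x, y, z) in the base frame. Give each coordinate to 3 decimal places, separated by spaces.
2.828 -0.000 -5.000

after link 1: o_1 = (0.7071, 0.7071, 1.0000)
after link 2: o_2 = (2.1213, -0.7071, -1.0000)
after link 3: o_3 = (2.8284, -0.0000, -5.0000)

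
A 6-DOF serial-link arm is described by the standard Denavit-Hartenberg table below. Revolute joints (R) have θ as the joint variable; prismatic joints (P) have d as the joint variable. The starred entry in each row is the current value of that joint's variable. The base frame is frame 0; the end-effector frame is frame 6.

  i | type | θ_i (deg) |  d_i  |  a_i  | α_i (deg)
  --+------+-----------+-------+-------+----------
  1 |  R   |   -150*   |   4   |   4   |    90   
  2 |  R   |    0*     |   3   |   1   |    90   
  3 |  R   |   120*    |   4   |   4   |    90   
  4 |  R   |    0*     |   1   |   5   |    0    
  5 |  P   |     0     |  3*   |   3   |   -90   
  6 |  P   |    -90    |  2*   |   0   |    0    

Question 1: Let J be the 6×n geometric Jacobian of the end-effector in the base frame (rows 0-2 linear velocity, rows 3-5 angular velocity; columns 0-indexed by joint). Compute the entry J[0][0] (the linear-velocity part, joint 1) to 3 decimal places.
-12.098

axis z_0 = ẑ; lever o_n−o_0 = (-9.8301,12.0981,-2.0000)
cross product → J_v[:, 0] = (-12.0981,-9.8301,0.0000)
J_ω[:, 0] = z_0
entry J[0][0] = -12.0981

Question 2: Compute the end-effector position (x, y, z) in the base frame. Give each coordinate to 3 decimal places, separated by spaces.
after link 1: o_1 = (-3.4641, -2.0000, 4.0000)
after link 2: o_2 = (-5.8301, 0.0981, 4.0000)
after link 3: o_3 = (-5.8301, 4.0981, 0.0000)
after link 4: o_4 = (-6.8301, 9.0981, 0.0000)
after link 5: o_5 = (-9.8301, 12.0981, 0.0000)
after link 6: o_6 = (-9.8301, 12.0981, -2.0000)

-9.830 12.098 -2.000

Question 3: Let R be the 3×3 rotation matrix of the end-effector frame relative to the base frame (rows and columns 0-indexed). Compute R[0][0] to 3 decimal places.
-1.000

End-effector x-axis (col 0 of R) = (-1.0000,-0.0000,0.0000)
R[0][0] = -1.0000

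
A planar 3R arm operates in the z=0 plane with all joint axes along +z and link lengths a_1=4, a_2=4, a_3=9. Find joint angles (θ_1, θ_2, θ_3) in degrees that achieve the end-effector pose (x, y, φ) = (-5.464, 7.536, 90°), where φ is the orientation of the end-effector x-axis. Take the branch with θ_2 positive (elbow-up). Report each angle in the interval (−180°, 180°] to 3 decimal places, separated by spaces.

wrist centre = target − a_3·(cos φ, sin φ) = (-5.4640, -1.4640)
cos θ_2 = (31.9986−4²−4²)/(2·4·4) = -0.0000; θ_2 = 90.0025° (elbow-up)
β = atan2(-1.4640,-5.4640) = -165.0007°; ψ = atan2(4.0000,3.9998) = 45.0013°
θ_1 = β − ψ = -210.0020°
θ_3 = φ − θ_1 − θ_2 = -150.0005° (wrapped to (-180°,180°])

149.998 90.003 -150.001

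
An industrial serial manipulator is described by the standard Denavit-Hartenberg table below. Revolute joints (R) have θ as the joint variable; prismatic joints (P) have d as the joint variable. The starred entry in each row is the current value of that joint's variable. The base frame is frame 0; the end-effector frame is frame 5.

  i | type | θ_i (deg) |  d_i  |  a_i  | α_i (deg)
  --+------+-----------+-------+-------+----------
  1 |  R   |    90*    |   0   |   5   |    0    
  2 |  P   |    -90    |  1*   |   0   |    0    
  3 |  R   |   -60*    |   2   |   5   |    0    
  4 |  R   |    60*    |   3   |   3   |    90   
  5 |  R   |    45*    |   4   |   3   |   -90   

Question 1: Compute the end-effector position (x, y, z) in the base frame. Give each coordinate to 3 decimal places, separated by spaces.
after link 1: o_1 = (0.0000, 5.0000, 0.0000)
after link 2: o_2 = (0.0000, 5.0000, 1.0000)
after link 3: o_3 = (2.5000, 0.6699, 3.0000)
after link 4: o_4 = (5.5000, 0.6699, 6.0000)
after link 5: o_5 = (7.6213, -3.3301, 8.1213)

7.621 -3.330 8.121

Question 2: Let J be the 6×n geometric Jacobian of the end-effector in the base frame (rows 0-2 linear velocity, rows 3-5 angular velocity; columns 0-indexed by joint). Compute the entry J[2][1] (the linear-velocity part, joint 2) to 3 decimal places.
prismatic axis z_1 = (0.0000,0.0000,1.0000)
J_v[:, 1] = z_1; J_ω[:, 1] = (0,0,0)
entry J[2][1] = 1.0000

1.000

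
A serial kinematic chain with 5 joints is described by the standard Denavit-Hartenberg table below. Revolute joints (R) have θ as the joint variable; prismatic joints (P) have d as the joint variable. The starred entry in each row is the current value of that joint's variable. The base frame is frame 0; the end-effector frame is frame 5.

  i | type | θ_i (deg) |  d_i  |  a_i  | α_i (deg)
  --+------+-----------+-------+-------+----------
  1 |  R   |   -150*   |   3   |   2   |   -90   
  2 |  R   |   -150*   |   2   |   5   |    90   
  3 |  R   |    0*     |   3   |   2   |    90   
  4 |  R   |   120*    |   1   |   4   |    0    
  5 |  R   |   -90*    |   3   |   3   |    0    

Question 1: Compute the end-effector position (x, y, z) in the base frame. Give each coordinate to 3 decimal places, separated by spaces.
6.415 6.013 -0.098

after link 1: o_1 = (-1.7321, -1.0000, 3.0000)
after link 2: o_2 = (3.0179, -0.5670, 5.5000)
after link 3: o_3 = (5.8170, 1.0490, 3.9019)
after link 4: o_4 = (5.3170, 1.9151, -0.0981)
after link 5: o_5 = (6.4151, 6.0131, -0.0981)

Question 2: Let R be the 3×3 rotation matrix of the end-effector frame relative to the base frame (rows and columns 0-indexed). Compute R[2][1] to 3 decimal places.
-1.000

End-effector y-axis (col 1 of R) = (0.0000,-0.0000,-1.0000)
R[2][1] = -1.0000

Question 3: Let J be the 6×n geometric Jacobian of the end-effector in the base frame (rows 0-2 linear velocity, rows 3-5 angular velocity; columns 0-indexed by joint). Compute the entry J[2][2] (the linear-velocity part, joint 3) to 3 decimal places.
axis z_2 = (0.4330,0.2500,-0.8660); lever o_n−o_2 = (3.3971,6.5801,-5.5981)
cross product → J_v[:, 2] = (4.2990,-0.5179,2.0000)
J_ω[:, 2] = z_2
entry J[2][2] = 2.0000

2.000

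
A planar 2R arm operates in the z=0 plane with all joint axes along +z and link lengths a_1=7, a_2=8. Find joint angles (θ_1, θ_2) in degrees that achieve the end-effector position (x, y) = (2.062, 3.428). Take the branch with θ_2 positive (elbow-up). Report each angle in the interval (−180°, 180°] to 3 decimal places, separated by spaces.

-30.001 150.002

cos θ_2 = (16.0030−7²−8²)/(2·7·8) = -0.8660; θ_2 = 150.0022° (elbow-up)
β = atan2(3.4280,2.0620) = 58.9724°; ψ = atan2(3.9997,0.0716) = 88.9738°
θ_1 = β − ψ = -30.0014°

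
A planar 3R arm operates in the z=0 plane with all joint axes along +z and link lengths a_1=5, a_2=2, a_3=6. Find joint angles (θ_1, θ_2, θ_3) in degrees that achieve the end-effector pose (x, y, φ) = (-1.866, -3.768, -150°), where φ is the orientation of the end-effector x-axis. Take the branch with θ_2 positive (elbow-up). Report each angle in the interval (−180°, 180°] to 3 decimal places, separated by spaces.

wrist centre = target − a_3·(cos φ, sin φ) = (3.3302, -0.7680)
cos θ_2 = (11.6797−5²−2²)/(2·5·2) = -0.8660; θ_2 = 149.9986° (elbow-up)
β = atan2(-0.7680,3.3302) = -12.9865°; ψ = atan2(1.0000,3.2680) = 17.0148°
θ_1 = β − ψ = -30.0013°
θ_3 = φ − θ_1 − θ_2 = 90.0027° (wrapped to (-180°,180°])

-30.001 149.999 90.003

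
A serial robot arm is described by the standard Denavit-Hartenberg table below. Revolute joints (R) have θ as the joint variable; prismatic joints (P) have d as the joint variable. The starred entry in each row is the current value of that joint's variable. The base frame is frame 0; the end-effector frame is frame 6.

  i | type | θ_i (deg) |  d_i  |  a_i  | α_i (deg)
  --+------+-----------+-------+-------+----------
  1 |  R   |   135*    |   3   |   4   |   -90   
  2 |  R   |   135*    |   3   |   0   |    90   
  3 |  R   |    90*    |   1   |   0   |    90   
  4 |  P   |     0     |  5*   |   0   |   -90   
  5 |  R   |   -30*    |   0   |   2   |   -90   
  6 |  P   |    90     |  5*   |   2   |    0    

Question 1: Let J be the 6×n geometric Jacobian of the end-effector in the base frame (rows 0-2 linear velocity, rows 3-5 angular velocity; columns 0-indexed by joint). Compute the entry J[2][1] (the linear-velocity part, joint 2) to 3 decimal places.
axis z_1 = (-0.7071,-0.7071,0.0000); lever o_n−o_1 = (-3.7789,-6.4488,-0.4737)
cross product → J_v[:, 1] = (0.3349,-0.3349,1.8879)
J_ω[:, 1] = z_1
entry J[2][1] = 1.8879

1.888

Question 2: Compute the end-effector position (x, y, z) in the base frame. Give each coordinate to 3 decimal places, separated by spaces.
-6.607 -3.620 2.526

after link 1: o_1 = (-2.8284, 2.8284, 3.0000)
after link 2: o_2 = (-4.9497, 0.7071, 3.0000)
after link 3: o_3 = (-5.4497, 1.2071, 2.2929)
after link 4: o_4 = (-2.9497, -1.2929, -1.2426)
after link 5: o_5 = (-3.6745, -3.0176, -1.9497)
after link 6: o_6 = (-6.6073, -3.6203, 2.5263)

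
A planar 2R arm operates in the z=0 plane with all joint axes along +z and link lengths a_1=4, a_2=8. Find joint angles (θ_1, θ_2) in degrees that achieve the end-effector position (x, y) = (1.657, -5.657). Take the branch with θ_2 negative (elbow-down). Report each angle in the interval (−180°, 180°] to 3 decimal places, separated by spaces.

32.648 -134.997

cos θ_2 = (34.7473−4²−8²)/(2·4·8) = -0.7071; θ_2 = -134.9973° (elbow-down)
β = atan2(-5.6570,1.6570) = -73.6741°; ψ = atan2(-5.6571,-1.6566) = -106.3217°
θ_1 = β − ψ = 32.6476°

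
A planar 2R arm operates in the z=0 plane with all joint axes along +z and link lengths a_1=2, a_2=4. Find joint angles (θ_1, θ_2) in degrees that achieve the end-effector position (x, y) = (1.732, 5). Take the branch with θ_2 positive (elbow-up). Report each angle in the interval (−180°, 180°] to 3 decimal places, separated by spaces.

cos θ_2 = (27.9998−2²−4²)/(2·2·4) = 0.5000; θ_2 = 60.0007° (elbow-up)
β = atan2(5.0000,1.7320) = 70.8939°; ψ = atan2(3.4641,4.0000) = 40.8939°
θ_1 = β − ψ = 30.0000°

30.000 60.001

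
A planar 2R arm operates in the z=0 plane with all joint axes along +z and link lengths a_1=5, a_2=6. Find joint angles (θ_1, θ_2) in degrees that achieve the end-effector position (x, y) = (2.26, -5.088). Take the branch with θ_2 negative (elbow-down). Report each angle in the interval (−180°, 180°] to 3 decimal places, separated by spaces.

2.902 -120.005

cos θ_2 = (30.9953−5²−6²)/(2·5·6) = -0.5001; θ_2 = -120.0051° (elbow-down)
β = atan2(-5.0880,2.2600) = -66.0501°; ψ = atan2(-5.1959,1.9995) = -68.9518°
θ_1 = β − ψ = 2.9017°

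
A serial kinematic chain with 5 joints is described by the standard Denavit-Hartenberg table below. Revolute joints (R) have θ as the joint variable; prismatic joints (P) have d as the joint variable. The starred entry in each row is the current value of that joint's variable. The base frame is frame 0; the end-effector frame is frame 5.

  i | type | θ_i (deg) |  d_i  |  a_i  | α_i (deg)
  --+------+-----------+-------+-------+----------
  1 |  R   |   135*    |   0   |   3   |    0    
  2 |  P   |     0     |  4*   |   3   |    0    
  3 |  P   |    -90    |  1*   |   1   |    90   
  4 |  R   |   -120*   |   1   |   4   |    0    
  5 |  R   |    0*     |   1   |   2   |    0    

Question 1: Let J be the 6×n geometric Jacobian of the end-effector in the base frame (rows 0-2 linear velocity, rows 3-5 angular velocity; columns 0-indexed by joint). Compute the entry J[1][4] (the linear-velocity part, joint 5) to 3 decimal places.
1.225

axis z_4 = (0.7071,-0.7071,0.0000); lever o_n−o_4 = (0.0000,-1.4142,-1.7321)
cross product → J_v[:, 4] = (1.2247,1.2247,-1.0000)
J_ω[:, 4] = z_4
entry J[1][4] = 1.2247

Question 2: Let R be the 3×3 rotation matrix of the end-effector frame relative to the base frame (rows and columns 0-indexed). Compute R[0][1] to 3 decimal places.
End-effector y-axis (col 1 of R) = (0.6124,0.6124,-0.5000)
R[0][1] = 0.6124

0.612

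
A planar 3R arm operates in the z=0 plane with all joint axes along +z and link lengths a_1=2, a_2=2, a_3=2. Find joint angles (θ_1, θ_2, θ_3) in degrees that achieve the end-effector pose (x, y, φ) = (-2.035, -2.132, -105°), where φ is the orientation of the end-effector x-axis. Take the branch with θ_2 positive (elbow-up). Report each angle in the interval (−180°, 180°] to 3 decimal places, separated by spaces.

wrist centre = target − a_3·(cos φ, sin φ) = (-1.5174, -0.2001)
cos θ_2 = (2.3424−2²−2²)/(2·2·2) = -0.7072; θ_2 = 135.0071° (elbow-up)
β = atan2(-0.2001,-1.5174) = -172.4858°; ψ = atan2(1.4140,0.5856) = 67.5035°
θ_1 = β − ψ = -239.9893°
θ_3 = φ − θ_1 − θ_2 = -0.0178° (wrapped to (-180°,180°])

120.011 135.007 -0.018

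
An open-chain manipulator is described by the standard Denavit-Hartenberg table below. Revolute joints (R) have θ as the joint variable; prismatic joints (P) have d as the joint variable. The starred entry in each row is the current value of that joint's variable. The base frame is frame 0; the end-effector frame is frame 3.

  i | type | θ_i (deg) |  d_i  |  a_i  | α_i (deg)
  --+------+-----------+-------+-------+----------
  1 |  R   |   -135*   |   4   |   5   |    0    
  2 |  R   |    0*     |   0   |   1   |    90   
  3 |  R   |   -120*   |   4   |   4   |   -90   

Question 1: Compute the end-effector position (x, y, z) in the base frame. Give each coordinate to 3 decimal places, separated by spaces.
after link 1: o_1 = (-3.5355, -3.5355, 4.0000)
after link 2: o_2 = (-4.2426, -4.2426, 4.0000)
after link 3: o_3 = (-5.6569, -0.0000, 0.5359)

-5.657 -0.000 0.536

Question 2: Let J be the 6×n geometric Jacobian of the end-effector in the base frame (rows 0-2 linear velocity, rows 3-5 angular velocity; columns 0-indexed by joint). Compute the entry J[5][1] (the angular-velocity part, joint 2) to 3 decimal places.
1.000

axis z_1 = (0.0000,0.0000,1.0000); lever o_n−o_1 = (-2.1213,3.5355,-3.4641)
cross product → J_v[:, 1] = (-3.5355,-2.1213,0.0000)
J_ω[:, 1] = z_1
entry J[5][1] = 1.0000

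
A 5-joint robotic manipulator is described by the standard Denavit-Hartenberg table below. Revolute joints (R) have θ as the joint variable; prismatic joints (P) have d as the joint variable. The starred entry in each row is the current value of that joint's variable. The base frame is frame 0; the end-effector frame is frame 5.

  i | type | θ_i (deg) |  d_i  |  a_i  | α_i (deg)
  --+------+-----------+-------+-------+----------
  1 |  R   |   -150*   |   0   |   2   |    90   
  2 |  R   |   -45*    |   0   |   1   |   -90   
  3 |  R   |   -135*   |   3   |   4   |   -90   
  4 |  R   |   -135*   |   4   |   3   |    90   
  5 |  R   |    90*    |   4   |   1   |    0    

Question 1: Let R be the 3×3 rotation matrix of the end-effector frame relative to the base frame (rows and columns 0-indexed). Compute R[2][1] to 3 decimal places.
End-effector y-axis (col 1 of R) = (0.4892,0.8598,-0.1464)
R[2][1] = -0.1464

-0.146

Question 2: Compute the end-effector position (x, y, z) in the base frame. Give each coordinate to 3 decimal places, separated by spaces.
-7.757 -1.171 -2.061

after link 1: o_1 = (-1.7321, -1.0000, 0.0000)
after link 2: o_2 = (-2.3444, -1.3536, -0.7071)
after link 3: o_3 = (-3.8637, 1.0353, 3.4142)
after link 4: o_4 = (-8.4776, -0.0946, 1.8536)
after link 5: o_5 = (-7.7568, -1.1714, -2.0607)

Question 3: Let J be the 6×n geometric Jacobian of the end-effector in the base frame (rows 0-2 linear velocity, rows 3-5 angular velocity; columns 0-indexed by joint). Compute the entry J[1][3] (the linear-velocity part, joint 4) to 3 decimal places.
-2.360

axis z_3 = (-0.7866,0.3624,-0.5000); lever o_n−o_3 = (-3.8931,-2.2067,-5.4749)
cross product → J_v[:, 3] = (-3.0873,-2.3598,3.1464)
J_ω[:, 3] = z_3
entry J[1][3] = -2.3598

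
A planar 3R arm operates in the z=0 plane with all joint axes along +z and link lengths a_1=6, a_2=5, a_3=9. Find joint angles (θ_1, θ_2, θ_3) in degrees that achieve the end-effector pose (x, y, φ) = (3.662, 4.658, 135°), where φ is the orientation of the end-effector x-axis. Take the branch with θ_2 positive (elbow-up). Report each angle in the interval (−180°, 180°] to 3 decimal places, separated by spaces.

wrist centre = target − a_3·(cos φ, sin φ) = (10.0260, -1.7060)
cos θ_2 = (103.4302−6²−5²)/(2·6·5) = 0.7072; θ_2 = 44.9949° (elbow-up)
β = atan2(-1.7060,10.0260) = -9.6566°; ψ = atan2(3.5352,9.5358) = 20.3412°
θ_1 = β − ψ = -29.9979°
θ_3 = φ − θ_1 − θ_2 = 120.0030° (wrapped to (-180°,180°])

-29.998 44.995 120.003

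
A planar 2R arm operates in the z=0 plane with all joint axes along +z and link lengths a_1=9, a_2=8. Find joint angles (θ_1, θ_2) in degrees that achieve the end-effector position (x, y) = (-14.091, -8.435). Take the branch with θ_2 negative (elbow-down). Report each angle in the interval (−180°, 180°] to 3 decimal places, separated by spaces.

cos θ_2 = (269.7055−9²−8²)/(2·9·8) = 0.8660; θ_2 = -30.0017° (elbow-down)
β = atan2(-8.4350,-14.0910) = -149.0949°; ψ = atan2(-4.0002,15.9281) = -14.0978°
θ_1 = β − ψ = -134.9971°

-134.997 -30.002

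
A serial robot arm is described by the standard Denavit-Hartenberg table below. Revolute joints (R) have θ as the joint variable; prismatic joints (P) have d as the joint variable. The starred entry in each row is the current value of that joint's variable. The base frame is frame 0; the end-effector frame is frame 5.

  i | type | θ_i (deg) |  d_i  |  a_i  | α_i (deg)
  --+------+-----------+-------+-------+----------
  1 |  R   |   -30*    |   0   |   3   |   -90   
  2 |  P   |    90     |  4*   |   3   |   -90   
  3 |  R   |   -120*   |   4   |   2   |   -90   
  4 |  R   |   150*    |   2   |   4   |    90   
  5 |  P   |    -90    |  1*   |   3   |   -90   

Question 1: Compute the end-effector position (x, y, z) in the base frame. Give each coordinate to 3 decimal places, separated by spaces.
2.949 1.375 -2.616

after link 1: o_1 = (2.5981, -1.5000, 0.0000)
after link 2: o_2 = (4.5981, 1.9641, -3.0000)
after link 3: o_3 = (2.0000, 5.4641, -2.0000)
after link 4: o_4 = (2.7321, 2.7321, -5.4641)
after link 5: o_5 = (2.9486, 1.3750, -2.6160)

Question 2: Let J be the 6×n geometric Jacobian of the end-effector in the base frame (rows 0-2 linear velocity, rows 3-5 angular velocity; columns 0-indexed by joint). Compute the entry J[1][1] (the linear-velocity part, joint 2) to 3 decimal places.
0.866

prismatic axis z_1 = (0.5000,0.8660,0.0000)
J_v[:, 1] = z_1; J_ω[:, 1] = (0,0,0)
entry J[1][1] = 0.8660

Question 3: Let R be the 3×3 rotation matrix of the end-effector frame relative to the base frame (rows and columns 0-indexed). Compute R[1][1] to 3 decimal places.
0.058

End-effector y-axis (col 1 of R) = (-0.9665,0.0580,-0.2500)
R[1][1] = 0.0580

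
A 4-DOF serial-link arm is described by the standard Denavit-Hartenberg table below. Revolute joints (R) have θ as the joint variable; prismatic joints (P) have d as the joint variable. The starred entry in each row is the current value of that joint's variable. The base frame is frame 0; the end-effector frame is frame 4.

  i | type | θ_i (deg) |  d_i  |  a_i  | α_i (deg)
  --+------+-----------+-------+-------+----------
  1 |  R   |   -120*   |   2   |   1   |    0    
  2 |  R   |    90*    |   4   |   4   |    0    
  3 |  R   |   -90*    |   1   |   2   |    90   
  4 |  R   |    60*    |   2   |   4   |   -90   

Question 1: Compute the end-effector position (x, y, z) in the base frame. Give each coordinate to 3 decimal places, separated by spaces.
-0.768 -5.330 10.464

after link 1: o_1 = (-0.5000, -0.8660, 2.0000)
after link 2: o_2 = (2.9641, -2.8660, 6.0000)
after link 3: o_3 = (1.9641, -4.5981, 7.0000)
after link 4: o_4 = (-0.7679, -5.3301, 10.4641)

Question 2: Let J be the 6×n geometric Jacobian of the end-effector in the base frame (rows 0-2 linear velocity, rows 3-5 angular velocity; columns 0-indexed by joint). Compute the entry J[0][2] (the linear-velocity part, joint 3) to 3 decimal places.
axis z_2 = (0.0000,0.0000,1.0000); lever o_n−o_2 = (-3.7321,-2.4641,4.4641)
cross product → J_v[:, 2] = (2.4641,-3.7321,0.0000)
J_ω[:, 2] = z_2
entry J[0][2] = 2.4641

2.464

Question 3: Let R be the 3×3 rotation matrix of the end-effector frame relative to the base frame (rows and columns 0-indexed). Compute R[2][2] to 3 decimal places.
0.500

End-effector z-axis (col 2 of R) = (0.4330,0.7500,0.5000)
R[2][2] = 0.5000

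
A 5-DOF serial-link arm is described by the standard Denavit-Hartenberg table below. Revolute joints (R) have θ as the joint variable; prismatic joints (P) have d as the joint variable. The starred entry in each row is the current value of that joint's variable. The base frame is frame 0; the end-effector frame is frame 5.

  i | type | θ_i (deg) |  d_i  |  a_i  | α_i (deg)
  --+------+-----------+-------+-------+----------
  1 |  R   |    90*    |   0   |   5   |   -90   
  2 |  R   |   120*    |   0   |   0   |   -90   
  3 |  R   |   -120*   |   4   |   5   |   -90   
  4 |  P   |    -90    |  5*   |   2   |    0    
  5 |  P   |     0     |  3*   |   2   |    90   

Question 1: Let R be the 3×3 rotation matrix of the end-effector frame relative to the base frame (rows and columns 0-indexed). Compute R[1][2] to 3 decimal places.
-0.250

End-effector z-axis (col 2 of R) = (0.8660,-0.2500,-0.4330)
R[1][2] = -0.2500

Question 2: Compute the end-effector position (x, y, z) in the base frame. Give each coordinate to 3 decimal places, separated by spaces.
after link 1: o_1 = (0.0000, 5.0000, 0.0000)
after link 2: o_2 = (0.0000, 5.0000, 0.0000)
after link 3: o_3 = (-4.3301, 2.7859, 4.1651)
after link 4: o_4 = (-6.8301, -1.1112, 1.4151)
after link 5: o_5 = (-8.3301, -4.1423, 0.1651)

-8.330 -4.142 0.165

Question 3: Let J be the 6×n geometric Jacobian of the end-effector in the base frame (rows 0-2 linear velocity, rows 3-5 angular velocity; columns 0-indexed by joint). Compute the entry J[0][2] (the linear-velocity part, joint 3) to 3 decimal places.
4.428

axis z_2 = (-0.0000,-0.8660,0.5000); lever o_n−o_2 = (-8.3301,-9.1423,0.1651)
cross product → J_v[:, 2] = (4.4282,-4.1651,-7.2141)
J_ω[:, 2] = z_2
entry J[0][2] = 4.4282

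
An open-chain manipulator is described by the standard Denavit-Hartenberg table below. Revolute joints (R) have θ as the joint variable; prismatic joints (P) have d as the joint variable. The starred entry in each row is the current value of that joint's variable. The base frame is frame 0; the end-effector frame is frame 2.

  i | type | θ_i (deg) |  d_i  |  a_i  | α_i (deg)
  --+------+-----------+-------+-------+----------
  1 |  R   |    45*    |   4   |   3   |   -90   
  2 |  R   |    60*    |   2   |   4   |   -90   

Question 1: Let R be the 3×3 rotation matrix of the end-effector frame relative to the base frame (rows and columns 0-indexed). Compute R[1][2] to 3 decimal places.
End-effector z-axis (col 2 of R) = (-0.6124,-0.6124,-0.5000)
R[1][2] = -0.6124

-0.612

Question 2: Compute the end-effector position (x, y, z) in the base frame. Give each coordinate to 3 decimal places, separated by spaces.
2.121 4.950 0.536

after link 1: o_1 = (2.1213, 2.1213, 4.0000)
after link 2: o_2 = (2.1213, 4.9497, 0.5359)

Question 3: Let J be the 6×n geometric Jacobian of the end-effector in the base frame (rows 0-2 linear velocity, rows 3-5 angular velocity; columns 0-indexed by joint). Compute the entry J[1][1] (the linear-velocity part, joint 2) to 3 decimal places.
-2.449

axis z_1 = (-0.7071,0.7071,0.0000); lever o_n−o_1 = (0.0000,2.8284,-3.4641)
cross product → J_v[:, 1] = (-2.4495,-2.4495,-2.0000)
J_ω[:, 1] = z_1
entry J[1][1] = -2.4495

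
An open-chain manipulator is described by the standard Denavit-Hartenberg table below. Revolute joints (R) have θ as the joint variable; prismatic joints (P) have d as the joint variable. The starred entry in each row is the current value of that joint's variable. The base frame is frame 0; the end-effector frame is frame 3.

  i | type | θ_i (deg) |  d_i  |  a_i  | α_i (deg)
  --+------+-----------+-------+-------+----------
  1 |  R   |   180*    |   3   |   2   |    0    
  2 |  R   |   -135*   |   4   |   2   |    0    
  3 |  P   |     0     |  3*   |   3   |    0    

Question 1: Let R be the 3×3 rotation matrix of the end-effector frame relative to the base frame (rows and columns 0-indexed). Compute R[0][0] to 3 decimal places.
End-effector x-axis (col 0 of R) = (0.7071,0.7071,0.0000)
R[0][0] = 0.7071

0.707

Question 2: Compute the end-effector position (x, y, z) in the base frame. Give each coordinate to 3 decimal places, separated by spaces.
after link 1: o_1 = (-2.0000, 0.0000, 3.0000)
after link 2: o_2 = (-0.5858, 1.4142, 7.0000)
after link 3: o_3 = (1.5355, 3.5355, 10.0000)

1.536 3.536 10.000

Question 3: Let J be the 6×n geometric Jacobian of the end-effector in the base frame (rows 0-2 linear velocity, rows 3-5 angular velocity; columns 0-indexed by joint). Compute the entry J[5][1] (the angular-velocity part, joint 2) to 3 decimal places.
1.000

axis z_1 = (0.0000,0.0000,1.0000); lever o_n−o_1 = (3.5355,3.5355,7.0000)
cross product → J_v[:, 1] = (-3.5355,3.5355,0.0000)
J_ω[:, 1] = z_1
entry J[5][1] = 1.0000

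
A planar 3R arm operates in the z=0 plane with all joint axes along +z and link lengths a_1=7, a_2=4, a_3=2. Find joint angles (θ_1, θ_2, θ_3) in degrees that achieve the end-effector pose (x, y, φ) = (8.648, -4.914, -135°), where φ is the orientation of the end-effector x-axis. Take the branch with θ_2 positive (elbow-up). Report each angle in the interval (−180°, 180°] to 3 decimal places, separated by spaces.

-29.999 30.002 -135.002

wrist centre = target − a_3·(cos φ, sin φ) = (10.0622, -3.4998)
cos θ_2 = (113.4966−7²−4²)/(2·7·4) = 0.8660; θ_2 = 30.0016° (elbow-up)
β = atan2(-3.4998,10.0622) = -19.1784°; ψ = atan2(2.0001,10.4640) = 10.8210°
θ_1 = β − ψ = -29.9994°
θ_3 = φ − θ_1 − θ_2 = -135.0022° (wrapped to (-180°,180°])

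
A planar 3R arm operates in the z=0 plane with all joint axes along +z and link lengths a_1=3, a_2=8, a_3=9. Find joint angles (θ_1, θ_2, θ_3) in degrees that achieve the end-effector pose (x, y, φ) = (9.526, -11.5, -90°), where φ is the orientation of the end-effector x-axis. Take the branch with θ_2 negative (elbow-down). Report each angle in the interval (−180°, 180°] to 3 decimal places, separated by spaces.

30.005 -60.007 -59.998

wrist centre = target − a_3·(cos φ, sin φ) = (9.5260, -2.5000)
cos θ_2 = (96.9947−3²−8²)/(2·3·8) = 0.4999; θ_2 = -60.0073° (elbow-down)
β = atan2(-2.5000,9.5260) = -14.7051°; ψ = atan2(-6.9287,6.9991) = -44.7104°
θ_1 = β − ψ = 30.0053°
θ_3 = φ − θ_1 − θ_2 = -59.9980° (wrapped to (-180°,180°])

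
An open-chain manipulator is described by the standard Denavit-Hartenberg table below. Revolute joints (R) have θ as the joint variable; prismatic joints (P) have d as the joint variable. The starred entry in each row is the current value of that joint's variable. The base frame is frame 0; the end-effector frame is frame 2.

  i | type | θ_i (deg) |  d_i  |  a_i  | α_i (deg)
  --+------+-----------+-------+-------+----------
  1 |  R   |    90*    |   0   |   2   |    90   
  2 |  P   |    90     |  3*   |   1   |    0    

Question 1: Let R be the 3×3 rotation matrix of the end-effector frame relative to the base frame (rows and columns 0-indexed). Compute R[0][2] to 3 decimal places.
End-effector z-axis (col 2 of R) = (1.0000,-0.0000,0.0000)
R[0][2] = 1.0000

1.000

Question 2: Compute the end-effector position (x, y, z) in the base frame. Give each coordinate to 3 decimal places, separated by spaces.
3.000 2.000 1.000

after link 1: o_1 = (0.0000, 2.0000, 0.0000)
after link 2: o_2 = (3.0000, 2.0000, 1.0000)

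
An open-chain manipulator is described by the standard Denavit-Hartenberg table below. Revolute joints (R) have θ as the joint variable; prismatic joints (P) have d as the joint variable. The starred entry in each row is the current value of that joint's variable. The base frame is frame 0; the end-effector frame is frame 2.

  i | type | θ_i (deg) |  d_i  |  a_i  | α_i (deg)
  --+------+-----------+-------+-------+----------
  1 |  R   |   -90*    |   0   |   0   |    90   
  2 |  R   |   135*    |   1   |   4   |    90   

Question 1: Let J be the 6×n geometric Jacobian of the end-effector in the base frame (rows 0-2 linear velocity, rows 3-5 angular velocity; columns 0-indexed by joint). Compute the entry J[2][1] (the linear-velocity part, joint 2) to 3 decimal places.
axis z_1 = (-1.0000,-0.0000,0.0000); lever o_n−o_1 = (-1.0000,2.8284,2.8284)
cross product → J_v[:, 1] = (-0.0000,2.8284,-2.8284)
J_ω[:, 1] = z_1
entry J[2][1] = -2.8284

-2.828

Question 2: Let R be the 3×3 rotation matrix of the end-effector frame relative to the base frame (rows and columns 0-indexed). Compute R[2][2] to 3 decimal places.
End-effector z-axis (col 2 of R) = (0.0000,-0.7071,0.7071)
R[2][2] = 0.7071

0.707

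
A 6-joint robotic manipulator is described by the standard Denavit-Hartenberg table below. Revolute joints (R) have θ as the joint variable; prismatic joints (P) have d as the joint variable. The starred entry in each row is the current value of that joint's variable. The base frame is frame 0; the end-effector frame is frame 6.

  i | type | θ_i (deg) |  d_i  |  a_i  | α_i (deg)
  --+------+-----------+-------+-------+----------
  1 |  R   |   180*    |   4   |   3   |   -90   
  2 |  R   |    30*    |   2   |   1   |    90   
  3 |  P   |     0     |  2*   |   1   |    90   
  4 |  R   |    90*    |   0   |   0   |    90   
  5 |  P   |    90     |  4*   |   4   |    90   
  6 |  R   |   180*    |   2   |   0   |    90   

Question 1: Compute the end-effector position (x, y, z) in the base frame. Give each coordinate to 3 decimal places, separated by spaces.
after link 1: o_1 = (-3.0000, 0.0000, 4.0000)
after link 2: o_2 = (-3.8660, -2.0000, 3.5000)
after link 3: o_3 = (-5.7321, -2.0000, 4.7321)
after link 4: o_4 = (-5.7321, -2.0000, 4.7321)
after link 5: o_5 = (-9.1962, 2.0000, 2.7321)
after link 6: o_6 = (-10.1962, 2.0000, 4.4641)

-10.196 2.000 4.464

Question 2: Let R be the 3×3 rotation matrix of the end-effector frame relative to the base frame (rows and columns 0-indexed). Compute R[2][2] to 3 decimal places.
End-effector z-axis (col 2 of R) = (-0.8660,0.0000,-0.5000)
R[2][2] = -0.5000

-0.500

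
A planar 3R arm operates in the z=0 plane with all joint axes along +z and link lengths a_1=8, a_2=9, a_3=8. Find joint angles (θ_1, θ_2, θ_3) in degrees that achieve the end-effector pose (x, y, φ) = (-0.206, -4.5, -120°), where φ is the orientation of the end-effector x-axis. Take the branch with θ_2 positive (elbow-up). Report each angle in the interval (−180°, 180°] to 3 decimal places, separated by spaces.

-54.763 150.001 144.762

wrist centre = target − a_3·(cos φ, sin φ) = (3.7940, 2.4282)
cos θ_2 = (20.2906−8²−9²)/(2·8·9) = -0.8660; θ_2 = 150.0014° (elbow-up)
β = atan2(2.4282,3.7940) = 32.6197°; ψ = atan2(4.4998,0.2057) = 87.3831°
θ_1 = β − ψ = -54.7634°
θ_3 = φ − θ_1 − θ_2 = 144.7620° (wrapped to (-180°,180°])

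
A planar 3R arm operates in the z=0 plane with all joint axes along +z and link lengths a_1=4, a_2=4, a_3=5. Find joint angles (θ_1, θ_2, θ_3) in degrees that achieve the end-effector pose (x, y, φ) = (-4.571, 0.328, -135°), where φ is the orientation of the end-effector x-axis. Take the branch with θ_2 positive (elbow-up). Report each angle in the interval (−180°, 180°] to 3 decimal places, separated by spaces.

wrist centre = target − a_3·(cos φ, sin φ) = (-1.0355, 3.8635)
cos θ_2 = (15.9991−4²−4²)/(2·4·4) = -0.5000; θ_2 = 120.0019° (elbow-up)
β = atan2(3.8635,-1.0355) = 105.0033°; ψ = atan2(3.4640,1.9999) = 60.0009°
θ_1 = β − ψ = 45.0023°
θ_3 = φ − θ_1 − θ_2 = 59.9958° (wrapped to (-180°,180°])

45.002 120.002 59.996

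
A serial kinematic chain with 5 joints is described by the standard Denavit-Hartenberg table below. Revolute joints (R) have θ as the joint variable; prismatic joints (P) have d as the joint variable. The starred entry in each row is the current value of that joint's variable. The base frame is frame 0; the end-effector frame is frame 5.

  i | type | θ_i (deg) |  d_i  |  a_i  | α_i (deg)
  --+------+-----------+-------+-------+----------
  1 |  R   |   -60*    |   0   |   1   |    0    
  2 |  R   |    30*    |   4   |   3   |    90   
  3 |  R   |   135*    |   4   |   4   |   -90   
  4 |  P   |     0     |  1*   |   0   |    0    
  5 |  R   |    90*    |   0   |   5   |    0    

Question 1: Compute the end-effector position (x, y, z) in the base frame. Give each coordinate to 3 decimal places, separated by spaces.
after link 1: o_1 = (0.5000, -0.8660, 0.0000)
after link 2: o_2 = (3.0981, -2.3660, 4.0000)
after link 3: o_3 = (-1.3514, -4.4159, 6.8284)
after link 4: o_4 = (-1.9638, -4.0624, 6.1213)
after link 5: o_5 = (0.5362, 0.2678, 6.1213)

0.536 0.268 6.121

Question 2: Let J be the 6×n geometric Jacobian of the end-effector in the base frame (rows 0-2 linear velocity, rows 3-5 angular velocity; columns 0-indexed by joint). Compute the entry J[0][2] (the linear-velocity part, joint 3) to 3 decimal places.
axis z_2 = (-0.5000,-0.8660,0.0000); lever o_n−o_2 = (-2.5619,2.6338,2.1213)
cross product → J_v[:, 2] = (-1.8371,1.0607,-3.5355)
J_ω[:, 2] = z_2
entry J[0][2] = -1.8371

-1.837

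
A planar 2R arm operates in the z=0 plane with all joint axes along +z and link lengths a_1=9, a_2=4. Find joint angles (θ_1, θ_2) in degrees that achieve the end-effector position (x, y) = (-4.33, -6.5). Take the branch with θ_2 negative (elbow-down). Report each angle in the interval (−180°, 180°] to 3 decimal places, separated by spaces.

-97.340 -120.001

cos θ_2 = (60.9989−9²−4²)/(2·9·4) = -0.5000; θ_2 = -120.0010° (elbow-down)
β = atan2(-6.5000,-4.3300) = -123.6697°; ψ = atan2(-3.4641,6.9999) = -26.3295°
θ_1 = β − ψ = -97.3403°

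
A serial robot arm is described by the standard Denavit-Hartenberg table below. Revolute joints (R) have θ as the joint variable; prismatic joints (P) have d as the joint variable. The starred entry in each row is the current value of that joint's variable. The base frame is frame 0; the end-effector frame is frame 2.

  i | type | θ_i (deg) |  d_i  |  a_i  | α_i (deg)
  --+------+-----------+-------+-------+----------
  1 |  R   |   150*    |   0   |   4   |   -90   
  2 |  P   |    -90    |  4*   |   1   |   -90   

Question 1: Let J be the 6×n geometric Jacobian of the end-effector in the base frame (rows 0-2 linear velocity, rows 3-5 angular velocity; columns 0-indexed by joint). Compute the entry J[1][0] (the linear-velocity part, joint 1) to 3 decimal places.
axis z_0 = ẑ; lever o_n−o_0 = (-5.4641,-1.4641,1.0000)
cross product → J_v[:, 0] = (1.4641,-5.4641,0.0000)
J_ω[:, 0] = z_0
entry J[1][0] = -5.4641

-5.464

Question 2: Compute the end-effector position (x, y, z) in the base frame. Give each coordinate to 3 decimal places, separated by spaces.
-5.464 -1.464 1.000

after link 1: o_1 = (-3.4641, 2.0000, 0.0000)
after link 2: o_2 = (-5.4641, -1.4641, 1.0000)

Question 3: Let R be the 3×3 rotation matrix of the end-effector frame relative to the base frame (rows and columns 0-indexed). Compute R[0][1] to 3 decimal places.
0.500

End-effector y-axis (col 1 of R) = (0.5000,0.8660,-0.0000)
R[0][1] = 0.5000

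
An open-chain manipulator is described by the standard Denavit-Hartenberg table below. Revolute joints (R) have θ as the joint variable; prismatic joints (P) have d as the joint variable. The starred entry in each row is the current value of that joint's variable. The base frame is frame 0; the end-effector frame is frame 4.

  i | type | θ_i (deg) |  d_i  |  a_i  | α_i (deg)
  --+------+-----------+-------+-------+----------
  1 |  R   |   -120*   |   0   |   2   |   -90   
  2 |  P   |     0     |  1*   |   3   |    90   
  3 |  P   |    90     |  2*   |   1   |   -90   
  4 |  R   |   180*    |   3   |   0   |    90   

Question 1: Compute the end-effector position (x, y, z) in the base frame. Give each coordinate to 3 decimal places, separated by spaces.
0.732 -2.732 2.000

after link 1: o_1 = (-1.0000, -1.7321, 0.0000)
after link 2: o_2 = (-1.6340, -4.8301, 0.0000)
after link 3: o_3 = (-0.7679, -5.3301, 2.0000)
after link 4: o_4 = (0.7321, -2.7321, 2.0000)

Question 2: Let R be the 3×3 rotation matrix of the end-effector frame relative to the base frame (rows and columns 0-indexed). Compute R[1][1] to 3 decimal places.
End-effector y-axis (col 1 of R) = (0.5000,0.8660,0.0000)
R[1][1] = 0.8660

0.866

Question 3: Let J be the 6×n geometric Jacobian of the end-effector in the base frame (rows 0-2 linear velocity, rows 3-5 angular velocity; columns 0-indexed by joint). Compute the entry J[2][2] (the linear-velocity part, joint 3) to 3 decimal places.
1.000

prismatic axis z_2 = (0.0000,0.0000,1.0000)
J_v[:, 2] = z_2; J_ω[:, 2] = (0,0,0)
entry J[2][2] = 1.0000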